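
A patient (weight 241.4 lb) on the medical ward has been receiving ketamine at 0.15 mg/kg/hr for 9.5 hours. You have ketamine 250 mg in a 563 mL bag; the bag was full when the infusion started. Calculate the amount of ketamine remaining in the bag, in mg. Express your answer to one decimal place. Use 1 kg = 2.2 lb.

Weight = 241.4 lb ÷ 2.2 lb/kg = 109.7273 kg
Dose = 0.15 mg/kg/hr × 109.7273 kg = 16.45909 mg/hr
Concentration = 250 mg ÷ 563 mL = 0.4440497 mg/mL
Rate = 16.45909 mg/hr ÷ 0.4440497 mg/mL = 37.06587 mL/hr
Volume infused = 37.06587 mL/hr × 9.5 hr = 352.1258 mL
Volume remaining = 563 − 352.1258 = 210.8742 mL
Drug remaining = 210.8742 mL × 0.4440497 mg/mL = 93.63864 mg

93.6 mg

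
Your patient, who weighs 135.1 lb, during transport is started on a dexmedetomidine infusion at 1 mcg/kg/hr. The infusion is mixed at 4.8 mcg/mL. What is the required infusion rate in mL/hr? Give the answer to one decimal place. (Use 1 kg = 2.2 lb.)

12.8 mL/hr

Weight = 135.1 lb ÷ 2.2 lb/kg = 61.40909 kg
Dose = 1 mcg/kg/hr × 61.40909 kg = 61.40909 mcg/hr
Rate = 61.40909 mcg/hr ÷ 4.8 mcg/mL = 12.79356 mL/hr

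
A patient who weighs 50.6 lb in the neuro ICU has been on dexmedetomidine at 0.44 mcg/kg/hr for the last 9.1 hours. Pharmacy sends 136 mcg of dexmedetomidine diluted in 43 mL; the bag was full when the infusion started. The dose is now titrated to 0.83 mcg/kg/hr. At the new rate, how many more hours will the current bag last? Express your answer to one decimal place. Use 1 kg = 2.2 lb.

2.3 hours

Initial rate:
Weight = 50.6 lb ÷ 2.2 lb/kg = 23 kg
Dose = 0.44 mcg/kg/hr × 23 kg = 10.12 mcg/hr
Concentration = 136 mcg ÷ 43 mL = 3.162791 mcg/mL
Rate = 10.12 mcg/hr ÷ 3.162791 mcg/mL = 3.199706 mL/hr
Volume infused so far = 3.199706 mL/hr × 9.1 hr = 29.11732 mL
Volume remaining = 43 − 29.11732 = 13.88268 mL
New rate:
Dose = 0.83 mcg/kg/hr × 23 kg = 19.09 mcg/hr
Rate = 19.09 mcg/hr ÷ 3.162791 mcg/mL = 6.035809 mL/hr
Time remaining = 13.88268 mL ÷ 6.035809 mL/hr = 2.300052 hr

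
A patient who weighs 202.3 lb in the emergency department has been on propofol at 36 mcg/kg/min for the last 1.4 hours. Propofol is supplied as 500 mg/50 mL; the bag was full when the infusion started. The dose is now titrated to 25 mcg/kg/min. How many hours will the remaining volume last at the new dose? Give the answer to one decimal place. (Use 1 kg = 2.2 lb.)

Initial rate:
Weight = 202.3 lb ÷ 2.2 lb/kg = 91.95455 kg
Dose = 36 mcg/kg/min × 91.95455 kg = 3310.364 mcg/min
3310.364 mcg/min × 60 min/hr = 198621.8 mcg/hr
Concentration = 500 mg ÷ 50 mL = 10 mg/mL = 10000 mcg/mL
Rate = 198621.8 mcg/hr ÷ 10000 mcg/mL = 19.86218 mL/hr
Volume infused so far = 19.86218 mL/hr × 1.4 hr = 27.80705 mL
Volume remaining = 50 − 27.80705 = 22.19295 mL
New rate:
Dose = 25 mcg/kg/min × 91.95455 kg = 2298.864 mcg/min
2298.864 mcg/min × 60 min/hr = 137931.8 mcg/hr
Rate = 137931.8 mcg/hr ÷ 10000 mcg/mL = 13.79318 mL/hr
Time remaining = 22.19295 mL ÷ 13.79318 mL/hr = 1.608979 hr

1.6 hours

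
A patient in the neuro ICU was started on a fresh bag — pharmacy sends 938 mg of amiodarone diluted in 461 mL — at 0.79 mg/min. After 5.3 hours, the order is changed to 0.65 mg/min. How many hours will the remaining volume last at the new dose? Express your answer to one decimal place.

Initial rate:
0.79 mg/min × 60 min/hr = 47.4 mg/hr
Concentration = 938 mg ÷ 461 mL = 2.034707 mg/mL
Rate = 47.4 mg/hr ÷ 2.034707 mg/mL = 23.29574 mL/hr
Volume infused so far = 23.29574 mL/hr × 5.3 hr = 123.4674 mL
Volume remaining = 461 − 123.4674 = 337.5326 mL
New rate:
0.65 mg/min × 60 min/hr = 39 mg/hr
Rate = 39 mg/hr ÷ 2.034707 mg/mL = 19.16738 mL/hr
Time remaining = 337.5326 mL ÷ 19.16738 mL/hr = 17.60974 hr

17.6 hours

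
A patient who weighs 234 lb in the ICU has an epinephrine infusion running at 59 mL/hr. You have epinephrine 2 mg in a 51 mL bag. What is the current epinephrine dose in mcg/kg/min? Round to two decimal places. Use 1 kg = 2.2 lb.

Weight = 234 lb ÷ 2.2 lb/kg = 106.3636 kg
Concentration = 2 mg ÷ 51 mL = 0.03921569 mg/mL = 39.21569 mcg/mL
Drug rate = 59 mL/hr × 39.21569 mcg/mL = 2313.725 mcg/hr
2313.725 mcg/hr ÷ 60 min/hr = 38.56209 mcg/min
38.56209 mcg/min ÷ 106.3636 kg = 0.3625496 mcg/kg/min

0.36 mcg/kg/min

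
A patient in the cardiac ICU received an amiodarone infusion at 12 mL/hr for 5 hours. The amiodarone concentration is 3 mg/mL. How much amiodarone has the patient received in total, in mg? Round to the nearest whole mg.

180 mg

Drug rate = 12 mL/hr × 3 mg/mL = 36 mg/hr
Total = 36 mg/hr × 5 hr = 180 mg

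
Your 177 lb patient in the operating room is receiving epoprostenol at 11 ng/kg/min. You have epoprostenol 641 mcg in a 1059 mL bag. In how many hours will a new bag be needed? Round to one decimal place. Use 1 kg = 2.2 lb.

Weight = 177 lb ÷ 2.2 lb/kg = 80.45455 kg
Dose = 11 ng/kg/min × 80.45455 kg = 885 ng/min
885 ng/min × 60 min/hr = 53100 ng/hr
Concentration = 641 mcg ÷ 1059 mL = 0.605288 mcg/mL = 605.288 ng/mL
Rate = 53100 ng/hr ÷ 605.288 ng/mL = 87.72683 mL/hr
Duration = 1059 mL ÷ 87.72683 mL/hr = 12.07156 hr

12.1 hours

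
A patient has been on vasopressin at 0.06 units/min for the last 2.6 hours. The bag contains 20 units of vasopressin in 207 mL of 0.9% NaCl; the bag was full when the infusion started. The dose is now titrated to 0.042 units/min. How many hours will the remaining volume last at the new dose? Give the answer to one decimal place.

4.2 hours

Initial rate:
0.06 units/min × 60 min/hr = 3.6 units/hr
Concentration = 20 units ÷ 207 mL = 0.09661836 units/mL
Rate = 3.6 units/hr ÷ 0.09661836 units/mL = 37.26 mL/hr
Volume infused so far = 37.26 mL/hr × 2.6 hr = 96.876 mL
Volume remaining = 207 − 96.876 = 110.124 mL
New rate:
0.042 units/min × 60 min/hr = 2.52 units/hr
Rate = 2.52 units/hr ÷ 0.09661836 units/mL = 26.082 mL/hr
Time remaining = 110.124 mL ÷ 26.082 mL/hr = 4.222222 hr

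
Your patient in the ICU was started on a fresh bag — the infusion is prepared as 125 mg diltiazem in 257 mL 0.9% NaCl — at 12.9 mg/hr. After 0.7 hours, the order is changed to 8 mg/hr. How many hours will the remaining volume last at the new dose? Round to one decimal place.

14.5 hours

Initial rate:
Concentration = 125 mg ÷ 257 mL = 0.4863813 mg/mL
Rate = 12.9 mg/hr ÷ 0.4863813 mg/mL = 26.5224 mL/hr
Volume infused so far = 26.5224 mL/hr × 0.7 hr = 18.56568 mL
Volume remaining = 257 − 18.56568 = 238.4343 mL
New rate:
Rate = 8 mg/hr ÷ 0.4863813 mg/mL = 16.448 mL/hr
Time remaining = 238.4343 mL ÷ 16.448 mL/hr = 14.49625 hr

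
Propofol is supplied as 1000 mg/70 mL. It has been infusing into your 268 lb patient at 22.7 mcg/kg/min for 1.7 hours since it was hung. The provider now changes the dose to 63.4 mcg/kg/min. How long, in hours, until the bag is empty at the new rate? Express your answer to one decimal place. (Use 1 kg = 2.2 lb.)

1.5 hours

Initial rate:
Weight = 268 lb ÷ 2.2 lb/kg = 121.8182 kg
Dose = 22.7 mcg/kg/min × 121.8182 kg = 2765.273 mcg/min
2765.273 mcg/min × 60 min/hr = 165916.4 mcg/hr
Concentration = 1000 mg ÷ 70 mL = 14.28571 mg/mL = 14285.71 mcg/mL
Rate = 165916.4 mcg/hr ÷ 14285.71 mcg/mL = 11.61415 mL/hr
Volume infused so far = 11.61415 mL/hr × 1.7 hr = 19.74405 mL
Volume remaining = 70 − 19.74405 = 50.25595 mL
New rate:
Dose = 63.4 mcg/kg/min × 121.8182 kg = 7723.273 mcg/min
7723.273 mcg/min × 60 min/hr = 463396.4 mcg/hr
Rate = 463396.4 mcg/hr ÷ 14285.71 mcg/mL = 32.43775 mL/hr
Time remaining = 50.25595 mL ÷ 32.43775 mL/hr = 1.549305 hr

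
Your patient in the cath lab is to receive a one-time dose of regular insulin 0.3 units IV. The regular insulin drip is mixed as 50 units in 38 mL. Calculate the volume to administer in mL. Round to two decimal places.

0.23 mL

Concentration = 50 units ÷ 38 mL = 1.315789 units/mL
Volume = 0.3 units ÷ 1.315789 units/mL = 0.228 mL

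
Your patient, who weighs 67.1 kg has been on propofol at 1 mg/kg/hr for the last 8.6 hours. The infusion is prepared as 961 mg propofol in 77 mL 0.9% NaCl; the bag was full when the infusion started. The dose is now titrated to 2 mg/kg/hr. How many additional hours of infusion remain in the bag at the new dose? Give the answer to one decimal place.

Initial rate:
Dose = 1 mg/kg/hr × 67.1 kg = 67.1 mg/hr
Concentration = 961 mg ÷ 77 mL = 12.48052 mg/mL
Rate = 67.1 mg/hr ÷ 12.48052 mg/mL = 5.376379 mL/hr
Volume infused so far = 5.376379 mL/hr × 8.6 hr = 46.23686 mL
Volume remaining = 77 − 46.23686 = 30.76314 mL
New rate:
Dose = 2 mg/kg/hr × 67.1 kg = 134.2 mg/hr
Rate = 134.2 mg/hr ÷ 12.48052 mg/mL = 10.75276 mL/hr
Time remaining = 30.76314 mL ÷ 10.75276 mL/hr = 2.860954 hr

2.9 hours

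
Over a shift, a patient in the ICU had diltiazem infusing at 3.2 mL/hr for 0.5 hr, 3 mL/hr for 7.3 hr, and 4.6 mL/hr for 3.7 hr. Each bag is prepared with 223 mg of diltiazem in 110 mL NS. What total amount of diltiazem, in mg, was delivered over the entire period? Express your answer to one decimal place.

Concentration = 223 mg ÷ 110 mL = 2.027273 mg/mL
Stage 1: 3.2 mL/hr × 0.5 hr = 1.6 mL → 1.6 mL × 2.027273 mg/mL = 3.243636 mg
Stage 2: 3 mL/hr × 7.3 hr = 21.9 mL → 21.9 mL × 2.027273 mg/mL = 44.39727 mg
Stage 3: 4.6 mL/hr × 3.7 hr = 17.02 mL → 17.02 mL × 2.027273 mg/mL = 34.50418 mg
Total = 3.243636 + 44.39727 + 34.50418 = 82.14509 mg

82.1 mg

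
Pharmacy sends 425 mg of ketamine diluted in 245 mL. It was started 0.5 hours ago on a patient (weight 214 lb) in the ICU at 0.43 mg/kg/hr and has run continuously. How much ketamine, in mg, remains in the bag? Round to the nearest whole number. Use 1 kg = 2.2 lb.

404 mg

Weight = 214 lb ÷ 2.2 lb/kg = 97.27273 kg
Dose = 0.43 mg/kg/hr × 97.27273 kg = 41.82727 mg/hr
Concentration = 425 mg ÷ 245 mL = 1.734694 mg/mL
Rate = 41.82727 mg/hr ÷ 1.734694 mg/mL = 24.11219 mL/hr
Volume infused = 24.11219 mL/hr × 0.5 hr = 12.0561 mL
Volume remaining = 245 − 12.0561 = 232.9439 mL
Drug remaining = 232.9439 mL × 1.734694 mg/mL = 404.0864 mg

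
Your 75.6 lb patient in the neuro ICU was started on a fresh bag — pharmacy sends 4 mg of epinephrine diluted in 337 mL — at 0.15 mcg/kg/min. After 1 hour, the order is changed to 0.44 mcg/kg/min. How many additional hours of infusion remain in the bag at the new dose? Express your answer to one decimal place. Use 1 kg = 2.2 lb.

Initial rate:
Weight = 75.6 lb ÷ 2.2 lb/kg = 34.36364 kg
Dose = 0.15 mcg/kg/min × 34.36364 kg = 5.154545 mcg/min
5.154545 mcg/min × 60 min/hr = 309.2727 mcg/hr
Concentration = 4 mg ÷ 337 mL = 0.01186944 mg/mL = 11.86944 mcg/mL
Rate = 309.2727 mcg/hr ÷ 11.86944 mcg/mL = 26.05623 mL/hr
Volume infused so far = 26.05623 mL/hr × 1 hr = 26.05623 mL
Volume remaining = 337 − 26.05623 = 310.9438 mL
New rate:
Dose = 0.44 mcg/kg/min × 34.36364 kg = 15.12 mcg/min
15.12 mcg/min × 60 min/hr = 907.2 mcg/hr
Rate = 907.2 mcg/hr ÷ 11.86944 mcg/mL = 76.4316 mL/hr
Time remaining = 310.9438 mL ÷ 76.4316 mL/hr = 4.068262 hr

4.1 hours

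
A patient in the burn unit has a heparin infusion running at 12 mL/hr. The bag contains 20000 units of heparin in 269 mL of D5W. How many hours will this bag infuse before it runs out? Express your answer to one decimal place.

22.4 hours

Duration = 269 mL ÷ 12 mL/hr = 22.41667 hr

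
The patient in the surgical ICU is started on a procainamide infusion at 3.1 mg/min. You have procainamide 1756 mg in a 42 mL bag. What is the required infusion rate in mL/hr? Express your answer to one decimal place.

4.4 mL/hr

3.1 mg/min × 60 min/hr = 186 mg/hr
Concentration = 1756 mg ÷ 42 mL = 41.80952 mg/mL
Rate = 186 mg/hr ÷ 41.80952 mg/mL = 4.448747 mL/hr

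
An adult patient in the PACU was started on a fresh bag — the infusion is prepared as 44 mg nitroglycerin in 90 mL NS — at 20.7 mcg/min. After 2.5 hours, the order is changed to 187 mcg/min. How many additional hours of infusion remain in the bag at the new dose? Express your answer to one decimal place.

Initial rate:
20.7 mcg/min × 60 min/hr = 1242 mcg/hr
Concentration = 44 mg ÷ 90 mL = 0.4888889 mg/mL = 488.8889 mcg/mL
Rate = 1242 mcg/hr ÷ 488.8889 mcg/mL = 2.540455 mL/hr
Volume infused so far = 2.540455 mL/hr × 2.5 hr = 6.351136 mL
Volume remaining = 90 − 6.351136 = 83.64886 mL
New rate:
187 mcg/min × 60 min/hr = 11220 mcg/hr
Rate = 11220 mcg/hr ÷ 488.8889 mcg/mL = 22.95 mL/hr
Time remaining = 83.64886 mL ÷ 22.95 mL/hr = 3.644831 hr

3.6 hours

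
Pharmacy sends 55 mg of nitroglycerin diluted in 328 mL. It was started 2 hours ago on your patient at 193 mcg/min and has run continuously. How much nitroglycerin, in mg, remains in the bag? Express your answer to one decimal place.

31.8 mg

193 mcg/min × 60 min/hr = 11580 mcg/hr
Concentration = 55 mg ÷ 328 mL = 0.1676829 mg/mL = 167.6829 mcg/mL
Rate = 11580 mcg/hr ÷ 167.6829 mcg/mL = 69.05891 mL/hr
Volume infused = 69.05891 mL/hr × 2 hr = 138.1178 mL
Volume remaining = 328 − 138.1178 = 189.8822 mL
Drug remaining = 189.8822 mL × 167.6829 mcg/mL = 31840 mcg = 31.84 mg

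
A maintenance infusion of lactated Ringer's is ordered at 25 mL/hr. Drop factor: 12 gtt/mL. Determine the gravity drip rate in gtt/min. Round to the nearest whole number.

25 mL/hr ÷ 60 min/hr = 0.4166667 mL/min
0.4166667 mL/min × 12 gtt/mL = 5 gtt/min

5 gtt/min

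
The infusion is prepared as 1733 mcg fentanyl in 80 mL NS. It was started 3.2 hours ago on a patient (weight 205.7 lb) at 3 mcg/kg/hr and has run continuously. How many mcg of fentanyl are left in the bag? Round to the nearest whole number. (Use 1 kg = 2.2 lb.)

835 mcg

Weight = 205.7 lb ÷ 2.2 lb/kg = 93.5 kg
Dose = 3 mcg/kg/hr × 93.5 kg = 280.5 mcg/hr
Concentration = 1733 mcg ÷ 80 mL = 21.6625 mcg/mL
Rate = 280.5 mcg/hr ÷ 21.6625 mcg/mL = 12.94864 mL/hr
Volume infused = 12.94864 mL/hr × 3.2 hr = 41.43566 mL
Volume remaining = 80 − 41.43566 = 38.56434 mL
Drug remaining = 38.56434 mL × 21.6625 mcg/mL = 835.4 mcg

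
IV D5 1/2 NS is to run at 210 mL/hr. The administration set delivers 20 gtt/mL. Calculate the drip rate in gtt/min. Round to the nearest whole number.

70 gtt/min

210 mL/hr ÷ 60 min/hr = 3.5 mL/min
3.5 mL/min × 20 gtt/mL = 70 gtt/min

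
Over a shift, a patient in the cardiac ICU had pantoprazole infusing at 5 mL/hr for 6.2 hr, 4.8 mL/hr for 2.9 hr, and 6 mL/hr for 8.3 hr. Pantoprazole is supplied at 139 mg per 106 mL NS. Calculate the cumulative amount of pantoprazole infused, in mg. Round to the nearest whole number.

124 mg

Concentration = 139 mg ÷ 106 mL = 1.311321 mg/mL
Stage 1: 5 mL/hr × 6.2 hr = 31 mL → 31 mL × 1.311321 mg/mL = 40.65094 mg
Stage 2: 4.8 mL/hr × 2.9 hr = 13.92 mL → 13.92 mL × 1.311321 mg/mL = 18.25358 mg
Stage 3: 6 mL/hr × 8.3 hr = 49.8 mL → 49.8 mL × 1.311321 mg/mL = 65.30377 mg
Total = 40.65094 + 18.25358 + 65.30377 = 124.2083 mg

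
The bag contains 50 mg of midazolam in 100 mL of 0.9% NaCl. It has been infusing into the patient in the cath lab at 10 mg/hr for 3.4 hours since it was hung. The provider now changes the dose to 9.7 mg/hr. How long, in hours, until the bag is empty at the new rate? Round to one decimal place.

1.6 hours

Initial rate:
Concentration = 50 mg ÷ 100 mL = 0.5 mg/mL
Rate = 10 mg/hr ÷ 0.5 mg/mL = 20 mL/hr
Volume infused so far = 20 mL/hr × 3.4 hr = 68 mL
Volume remaining = 100 − 68 = 32 mL
New rate:
Rate = 9.7 mg/hr ÷ 0.5 mg/mL = 19.4 mL/hr
Time remaining = 32 mL ÷ 19.4 mL/hr = 1.649485 hr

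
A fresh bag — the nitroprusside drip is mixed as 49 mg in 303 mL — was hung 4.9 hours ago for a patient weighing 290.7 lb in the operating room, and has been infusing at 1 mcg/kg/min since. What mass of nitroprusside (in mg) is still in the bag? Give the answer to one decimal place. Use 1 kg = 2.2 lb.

Weight = 290.7 lb ÷ 2.2 lb/kg = 132.1364 kg
Dose = 1 mcg/kg/min × 132.1364 kg = 132.1364 mcg/min
132.1364 mcg/min × 60 min/hr = 7928.182 mcg/hr
Concentration = 49 mg ÷ 303 mL = 0.1617162 mg/mL = 161.7162 mcg/mL
Rate = 7928.182 mcg/hr ÷ 161.7162 mcg/mL = 49.02529 mL/hr
Volume infused = 49.02529 mL/hr × 4.9 hr = 240.2239 mL
Volume remaining = 303 − 240.2239 = 62.77609 mL
Drug remaining = 62.77609 mL × 161.7162 mcg/mL = 10151.91 mcg = 10.15191 mg

10.2 mg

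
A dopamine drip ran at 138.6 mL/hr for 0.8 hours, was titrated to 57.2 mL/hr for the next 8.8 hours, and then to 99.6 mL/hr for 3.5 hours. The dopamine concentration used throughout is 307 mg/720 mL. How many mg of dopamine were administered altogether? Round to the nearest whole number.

411 mg

Concentration = 307 mg ÷ 720 mL = 0.4263889 mg/mL
Stage 1: 138.6 mL/hr × 0.8 hr = 110.88 mL → 110.88 mL × 0.4263889 mg/mL = 47.278 mg
Stage 2: 57.2 mL/hr × 8.8 hr = 503.36 mL → 503.36 mL × 0.4263889 mg/mL = 214.6271 mg
Stage 3: 99.6 mL/hr × 3.5 hr = 348.6 mL → 348.6 mL × 0.4263889 mg/mL = 148.6392 mg
Total = 47.278 + 214.6271 + 148.6392 = 410.5443 mg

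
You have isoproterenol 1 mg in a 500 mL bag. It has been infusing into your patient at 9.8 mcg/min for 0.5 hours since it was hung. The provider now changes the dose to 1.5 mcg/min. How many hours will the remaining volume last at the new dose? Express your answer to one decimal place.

7.8 hours

Initial rate:
9.8 mcg/min × 60 min/hr = 588 mcg/hr
Concentration = 1 mg ÷ 500 mL = 0.002 mg/mL = 2 mcg/mL
Rate = 588 mcg/hr ÷ 2 mcg/mL = 294 mL/hr
Volume infused so far = 294 mL/hr × 0.5 hr = 147 mL
Volume remaining = 500 − 147 = 353 mL
New rate:
1.5 mcg/min × 60 min/hr = 90 mcg/hr
Rate = 90 mcg/hr ÷ 2 mcg/mL = 45 mL/hr
Time remaining = 353 mL ÷ 45 mL/hr = 7.844444 hr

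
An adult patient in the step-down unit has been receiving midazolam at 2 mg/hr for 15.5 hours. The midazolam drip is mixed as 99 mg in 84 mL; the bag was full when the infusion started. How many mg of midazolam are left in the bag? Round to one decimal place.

68.0 mg

Concentration = 99 mg ÷ 84 mL = 1.178571 mg/mL
Rate = 2 mg/hr ÷ 1.178571 mg/mL = 1.69697 mL/hr
Volume infused = 1.69697 mL/hr × 15.5 hr = 26.30303 mL
Volume remaining = 84 − 26.30303 = 57.69697 mL
Drug remaining = 57.69697 mL × 1.178571 mg/mL = 68 mg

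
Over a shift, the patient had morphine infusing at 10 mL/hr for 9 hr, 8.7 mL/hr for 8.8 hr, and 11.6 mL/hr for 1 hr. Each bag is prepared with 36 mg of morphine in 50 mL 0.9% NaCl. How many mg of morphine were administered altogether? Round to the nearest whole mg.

128 mg

Concentration = 36 mg ÷ 50 mL = 0.72 mg/mL
Stage 1: 10 mL/hr × 9 hr = 90 mL → 90 mL × 0.72 mg/mL = 64.8 mg
Stage 2: 8.7 mL/hr × 8.8 hr = 76.56 mL → 76.56 mL × 0.72 mg/mL = 55.1232 mg
Stage 3: 11.6 mL/hr × 1 hr = 11.6 mL → 11.6 mL × 0.72 mg/mL = 8.352 mg
Total = 64.8 + 55.1232 + 8.352 = 128.2752 mg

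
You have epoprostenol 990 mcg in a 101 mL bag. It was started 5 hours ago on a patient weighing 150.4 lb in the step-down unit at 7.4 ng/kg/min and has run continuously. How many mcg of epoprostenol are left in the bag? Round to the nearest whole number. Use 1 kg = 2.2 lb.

838 mcg

Weight = 150.4 lb ÷ 2.2 lb/kg = 68.36364 kg
Dose = 7.4 ng/kg/min × 68.36364 kg = 505.8909 ng/min
505.8909 ng/min × 60 min/hr = 30353.45 ng/hr
Concentration = 990 mcg ÷ 101 mL = 9.80198 mcg/mL = 9801.98 ng/mL
Rate = 30353.45 ng/hr ÷ 9801.98 ng/mL = 3.096666 mL/hr
Volume infused = 3.096666 mL/hr × 5 hr = 15.48333 mL
Volume remaining = 101 − 15.48333 = 85.51667 mL
Drug remaining = 85.51667 mL × 9801.98 ng/mL = 838232.7 ng = 838.2327 mcg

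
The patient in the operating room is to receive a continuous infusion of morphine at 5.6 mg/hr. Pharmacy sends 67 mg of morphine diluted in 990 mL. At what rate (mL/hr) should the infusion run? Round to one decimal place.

82.7 mL/hr

Concentration = 67 mg ÷ 990 mL = 0.06767677 mg/mL
Rate = 5.6 mg/hr ÷ 0.06767677 mg/mL = 82.74627 mL/hr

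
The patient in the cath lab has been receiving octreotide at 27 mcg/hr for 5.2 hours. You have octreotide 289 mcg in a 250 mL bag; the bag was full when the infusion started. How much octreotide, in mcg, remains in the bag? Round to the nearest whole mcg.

149 mcg

Concentration = 289 mcg ÷ 250 mL = 1.156 mcg/mL
Rate = 27 mcg/hr ÷ 1.156 mcg/mL = 23.3564 mL/hr
Volume infused = 23.3564 mL/hr × 5.2 hr = 121.4533 mL
Volume remaining = 250 − 121.4533 = 128.5467 mL
Drug remaining = 128.5467 mL × 1.156 mcg/mL = 148.6 mcg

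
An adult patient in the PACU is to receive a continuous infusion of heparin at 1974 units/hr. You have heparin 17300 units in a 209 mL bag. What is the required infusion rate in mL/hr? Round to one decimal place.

Concentration = 17300 units ÷ 209 mL = 82.77512 units/mL
Rate = 1974 units/hr ÷ 82.77512 units/mL = 23.84775 mL/hr

23.8 mL/hr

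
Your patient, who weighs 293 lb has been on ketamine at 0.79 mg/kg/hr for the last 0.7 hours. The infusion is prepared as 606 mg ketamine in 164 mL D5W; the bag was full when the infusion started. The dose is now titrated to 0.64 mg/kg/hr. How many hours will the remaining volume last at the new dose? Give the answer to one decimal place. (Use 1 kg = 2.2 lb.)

Initial rate:
Weight = 293 lb ÷ 2.2 lb/kg = 133.1818 kg
Dose = 0.79 mg/kg/hr × 133.1818 kg = 105.2136 mg/hr
Concentration = 606 mg ÷ 164 mL = 3.695122 mg/mL
Rate = 105.2136 mg/hr ÷ 3.695122 mg/mL = 28.47366 mL/hr
Volume infused so far = 28.47366 mL/hr × 0.7 hr = 19.93156 mL
Volume remaining = 164 − 19.93156 = 144.0684 mL
New rate:
Dose = 0.64 mg/kg/hr × 133.1818 kg = 85.23636 mg/hr
Rate = 85.23636 mg/hr ÷ 3.695122 mg/mL = 23.06727 mL/hr
Time remaining = 144.0684 mL ÷ 23.06727 mL/hr = 6.245579 hr

6.2 hours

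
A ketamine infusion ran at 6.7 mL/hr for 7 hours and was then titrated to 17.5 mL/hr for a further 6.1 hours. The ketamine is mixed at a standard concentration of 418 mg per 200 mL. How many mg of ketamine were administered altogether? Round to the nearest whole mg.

321 mg

Concentration = 418 mg ÷ 200 mL = 2.09 mg/mL
Stage 1: 6.7 mL/hr × 7 hr = 46.9 mL → 46.9 mL × 2.09 mg/mL = 98.021 mg
Stage 2: 17.5 mL/hr × 6.1 hr = 106.75 mL → 106.75 mL × 2.09 mg/mL = 223.1075 mg
Total = 98.021 + 223.1075 = 321.1285 mg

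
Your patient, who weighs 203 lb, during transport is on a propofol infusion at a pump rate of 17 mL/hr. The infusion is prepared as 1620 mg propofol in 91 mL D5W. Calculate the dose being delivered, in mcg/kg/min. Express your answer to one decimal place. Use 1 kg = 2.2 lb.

54.7 mcg/kg/min

Weight = 203 lb ÷ 2.2 lb/kg = 92.27273 kg
Concentration = 1620 mg ÷ 91 mL = 17.8022 mg/mL = 17802.2 mcg/mL
Drug rate = 17 mL/hr × 17802.2 mcg/mL = 302637.4 mcg/hr
302637.4 mcg/hr ÷ 60 min/hr = 5043.956 mcg/min
5043.956 mcg/min ÷ 92.27273 kg = 54.66356 mcg/kg/min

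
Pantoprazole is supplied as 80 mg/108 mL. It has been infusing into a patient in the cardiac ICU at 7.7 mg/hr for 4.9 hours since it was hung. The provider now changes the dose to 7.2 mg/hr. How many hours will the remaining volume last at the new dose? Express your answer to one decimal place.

Initial rate:
Concentration = 80 mg ÷ 108 mL = 0.7407407 mg/mL
Rate = 7.7 mg/hr ÷ 0.7407407 mg/mL = 10.395 mL/hr
Volume infused so far = 10.395 mL/hr × 4.9 hr = 50.9355 mL
Volume remaining = 108 − 50.9355 = 57.0645 mL
New rate:
Rate = 7.2 mg/hr ÷ 0.7407407 mg/mL = 9.72 mL/hr
Time remaining = 57.0645 mL ÷ 9.72 mL/hr = 5.870833 hr

5.9 hours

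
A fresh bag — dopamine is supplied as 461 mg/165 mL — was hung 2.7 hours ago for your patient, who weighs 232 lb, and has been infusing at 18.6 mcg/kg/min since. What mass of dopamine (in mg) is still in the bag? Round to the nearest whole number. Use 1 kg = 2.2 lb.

143 mg

Weight = 232 lb ÷ 2.2 lb/kg = 105.4545 kg
Dose = 18.6 mcg/kg/min × 105.4545 kg = 1961.455 mcg/min
1961.455 mcg/min × 60 min/hr = 117687.3 mcg/hr
Concentration = 461 mg ÷ 165 mL = 2.793939 mg/mL = 2793.939 mcg/mL
Rate = 117687.3 mcg/hr ÷ 2793.939 mcg/mL = 42.12234 mL/hr
Volume infused = 42.12234 mL/hr × 2.7 hr = 113.7303 mL
Volume remaining = 165 − 113.7303 = 51.26967 mL
Drug remaining = 51.26967 mL × 2793.939 mcg/mL = 143244.4 mcg = 143.2444 mg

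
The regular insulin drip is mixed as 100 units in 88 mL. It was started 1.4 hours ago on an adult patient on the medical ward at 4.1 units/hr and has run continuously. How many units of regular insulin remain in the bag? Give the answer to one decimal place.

94.3 units

Concentration = 100 units ÷ 88 mL = 1.136364 units/mL
Rate = 4.1 units/hr ÷ 1.136364 units/mL = 3.608 mL/hr
Volume infused = 3.608 mL/hr × 1.4 hr = 5.0512 mL
Volume remaining = 88 − 5.0512 = 82.9488 mL
Drug remaining = 82.9488 mL × 1.136364 units/mL = 94.26 units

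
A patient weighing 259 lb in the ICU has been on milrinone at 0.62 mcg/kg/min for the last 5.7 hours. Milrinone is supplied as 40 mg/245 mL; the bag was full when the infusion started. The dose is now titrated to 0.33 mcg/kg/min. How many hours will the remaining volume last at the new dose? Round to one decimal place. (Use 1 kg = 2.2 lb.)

Initial rate:
Weight = 259 lb ÷ 2.2 lb/kg = 117.7273 kg
Dose = 0.62 mcg/kg/min × 117.7273 kg = 72.99091 mcg/min
72.99091 mcg/min × 60 min/hr = 4379.455 mcg/hr
Concentration = 40 mg ÷ 245 mL = 0.1632653 mg/mL = 163.2653 mcg/mL
Rate = 4379.455 mcg/hr ÷ 163.2653 mcg/mL = 26.82416 mL/hr
Volume infused so far = 26.82416 mL/hr × 5.7 hr = 152.8977 mL
Volume remaining = 245 − 152.8977 = 92.10229 mL
New rate:
Dose = 0.33 mcg/kg/min × 117.7273 kg = 38.85 mcg/min
38.85 mcg/min × 60 min/hr = 2331 mcg/hr
Rate = 2331 mcg/hr ÷ 163.2653 mcg/mL = 14.27738 mL/hr
Time remaining = 92.10229 mL ÷ 14.27738 mL/hr = 6.450926 hr

6.5 hours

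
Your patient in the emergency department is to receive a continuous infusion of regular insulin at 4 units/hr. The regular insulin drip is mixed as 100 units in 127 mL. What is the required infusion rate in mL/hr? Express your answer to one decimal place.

5.1 mL/hr

Concentration = 100 units ÷ 127 mL = 0.7874016 units/mL
Rate = 4 units/hr ÷ 0.7874016 units/mL = 5.08 mL/hr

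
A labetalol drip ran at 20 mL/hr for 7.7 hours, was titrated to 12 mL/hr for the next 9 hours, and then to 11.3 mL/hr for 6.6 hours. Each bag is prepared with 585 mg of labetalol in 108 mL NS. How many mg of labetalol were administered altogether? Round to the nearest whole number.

Concentration = 585 mg ÷ 108 mL = 5.416667 mg/mL
Stage 1: 20 mL/hr × 7.7 hr = 154 mL → 154 mL × 5.416667 mg/mL = 834.1667 mg
Stage 2: 12 mL/hr × 9 hr = 108 mL → 108 mL × 5.416667 mg/mL = 585 mg
Stage 3: 11.3 mL/hr × 6.6 hr = 74.58 mL → 74.58 mL × 5.416667 mg/mL = 403.975 mg
Total = 834.1667 + 585 + 403.975 = 1823.142 mg

1823 mg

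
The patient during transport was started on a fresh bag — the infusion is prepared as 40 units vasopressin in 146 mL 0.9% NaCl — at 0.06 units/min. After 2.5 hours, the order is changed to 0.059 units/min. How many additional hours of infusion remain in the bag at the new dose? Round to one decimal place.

Initial rate:
0.06 units/min × 60 min/hr = 3.6 units/hr
Concentration = 40 units ÷ 146 mL = 0.2739726 units/mL
Rate = 3.6 units/hr ÷ 0.2739726 units/mL = 13.14 mL/hr
Volume infused so far = 13.14 mL/hr × 2.5 hr = 32.85 mL
Volume remaining = 146 − 32.85 = 113.15 mL
New rate:
0.059 units/min × 60 min/hr = 3.54 units/hr
Rate = 3.54 units/hr ÷ 0.2739726 units/mL = 12.921 mL/hr
Time remaining = 113.15 mL ÷ 12.921 mL/hr = 8.757062 hr

8.8 hours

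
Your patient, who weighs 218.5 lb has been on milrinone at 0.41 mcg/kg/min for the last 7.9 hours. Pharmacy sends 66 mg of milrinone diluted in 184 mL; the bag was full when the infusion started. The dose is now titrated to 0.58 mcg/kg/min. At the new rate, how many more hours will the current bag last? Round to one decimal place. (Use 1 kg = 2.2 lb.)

Initial rate:
Weight = 218.5 lb ÷ 2.2 lb/kg = 99.31818 kg
Dose = 0.41 mcg/kg/min × 99.31818 kg = 40.72045 mcg/min
40.72045 mcg/min × 60 min/hr = 2443.227 mcg/hr
Concentration = 66 mg ÷ 184 mL = 0.3586957 mg/mL = 358.6957 mcg/mL
Rate = 2443.227 mcg/hr ÷ 358.6957 mcg/mL = 6.811421 mL/hr
Volume infused so far = 6.811421 mL/hr × 7.9 hr = 53.81023 mL
Volume remaining = 184 − 53.81023 = 130.1898 mL
New rate:
Dose = 0.58 mcg/kg/min × 99.31818 kg = 57.60455 mcg/min
57.60455 mcg/min × 60 min/hr = 3456.273 mcg/hr
Rate = 3456.273 mcg/hr ÷ 358.6957 mcg/mL = 9.635669 mL/hr
Time remaining = 130.1898 mL ÷ 9.635669 mL/hr = 13.51123 hr

13.5 hours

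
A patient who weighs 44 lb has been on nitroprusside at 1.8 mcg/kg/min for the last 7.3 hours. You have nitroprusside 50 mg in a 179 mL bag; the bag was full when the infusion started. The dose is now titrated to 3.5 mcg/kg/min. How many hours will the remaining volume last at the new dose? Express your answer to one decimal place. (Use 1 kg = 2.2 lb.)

Initial rate:
Weight = 44 lb ÷ 2.2 lb/kg = 20 kg
Dose = 1.8 mcg/kg/min × 20 kg = 36 mcg/min
36 mcg/min × 60 min/hr = 2160 mcg/hr
Concentration = 50 mg ÷ 179 mL = 0.2793296 mg/mL = 279.3296 mcg/mL
Rate = 2160 mcg/hr ÷ 279.3296 mcg/mL = 7.7328 mL/hr
Volume infused so far = 7.7328 mL/hr × 7.3 hr = 56.44944 mL
Volume remaining = 179 − 56.44944 = 122.5506 mL
New rate:
Dose = 3.5 mcg/kg/min × 20 kg = 70 mcg/min
70 mcg/min × 60 min/hr = 4200 mcg/hr
Rate = 4200 mcg/hr ÷ 279.3296 mcg/mL = 15.036 mL/hr
Time remaining = 122.5506 mL ÷ 15.036 mL/hr = 8.150476 hr

8.2 hours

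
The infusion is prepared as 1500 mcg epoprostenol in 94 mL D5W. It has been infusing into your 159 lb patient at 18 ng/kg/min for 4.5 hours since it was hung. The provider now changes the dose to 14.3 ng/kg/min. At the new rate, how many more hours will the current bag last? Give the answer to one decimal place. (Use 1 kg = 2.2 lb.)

Initial rate:
Weight = 159 lb ÷ 2.2 lb/kg = 72.27273 kg
Dose = 18 ng/kg/min × 72.27273 kg = 1300.909 ng/min
1300.909 ng/min × 60 min/hr = 78054.55 ng/hr
Concentration = 1500 mcg ÷ 94 mL = 15.95745 mcg/mL = 15957.45 ng/mL
Rate = 78054.55 ng/hr ÷ 15957.45 ng/mL = 4.891418 mL/hr
Volume infused so far = 4.891418 mL/hr × 4.5 hr = 22.01138 mL
Volume remaining = 94 − 22.01138 = 71.98862 mL
New rate:
Dose = 14.3 ng/kg/min × 72.27273 kg = 1033.5 ng/min
1033.5 ng/min × 60 min/hr = 62010 ng/hr
Rate = 62010 ng/hr ÷ 15957.45 ng/mL = 3.88596 mL/hr
Time remaining = 71.98862 mL ÷ 3.88596 mL/hr = 18.52531 hr

18.5 hours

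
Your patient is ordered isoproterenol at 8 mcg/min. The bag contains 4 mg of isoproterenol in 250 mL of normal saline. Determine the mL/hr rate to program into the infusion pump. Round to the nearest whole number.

8 mcg/min × 60 min/hr = 480 mcg/hr
Concentration = 4 mg ÷ 250 mL = 0.016 mg/mL = 16 mcg/mL
Rate = 480 mcg/hr ÷ 16 mcg/mL = 30 mL/hr

30 mL/hr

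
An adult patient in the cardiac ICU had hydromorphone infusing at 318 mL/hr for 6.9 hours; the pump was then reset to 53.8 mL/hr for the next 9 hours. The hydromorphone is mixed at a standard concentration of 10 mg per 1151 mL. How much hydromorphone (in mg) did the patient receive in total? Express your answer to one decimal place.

23.3 mg

Concentration = 10 mg ÷ 1151 mL = 0.008688097 mg/mL
Stage 1: 318 mL/hr × 6.9 hr = 2194.2 mL → 2194.2 mL × 0.008688097 mg/mL = 19.06342 mg
Stage 2: 53.8 mL/hr × 9 hr = 484.2 mL → 484.2 mL × 0.008688097 mg/mL = 4.206777 mg
Total = 19.06342 + 4.206777 = 23.2702 mg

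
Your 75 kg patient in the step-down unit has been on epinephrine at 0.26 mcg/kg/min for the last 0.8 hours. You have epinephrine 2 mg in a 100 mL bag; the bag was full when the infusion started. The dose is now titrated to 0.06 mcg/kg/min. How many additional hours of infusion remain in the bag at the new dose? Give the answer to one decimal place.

Initial rate:
Dose = 0.26 mcg/kg/min × 75 kg = 19.5 mcg/min
19.5 mcg/min × 60 min/hr = 1170 mcg/hr
Concentration = 2 mg ÷ 100 mL = 0.02 mg/mL = 20 mcg/mL
Rate = 1170 mcg/hr ÷ 20 mcg/mL = 58.5 mL/hr
Volume infused so far = 58.5 mL/hr × 0.8 hr = 46.8 mL
Volume remaining = 100 − 46.8 = 53.2 mL
New rate:
Dose = 0.06 mcg/kg/min × 75 kg = 4.5 mcg/min
4.5 mcg/min × 60 min/hr = 270 mcg/hr
Rate = 270 mcg/hr ÷ 20 mcg/mL = 13.5 mL/hr
Time remaining = 53.2 mL ÷ 13.5 mL/hr = 3.940741 hr

3.9 hours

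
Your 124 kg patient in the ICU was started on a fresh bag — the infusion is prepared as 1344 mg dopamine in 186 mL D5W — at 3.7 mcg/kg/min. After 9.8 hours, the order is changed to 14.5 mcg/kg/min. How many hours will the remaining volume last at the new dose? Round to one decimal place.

Initial rate:
Dose = 3.7 mcg/kg/min × 124 kg = 458.8 mcg/min
458.8 mcg/min × 60 min/hr = 27528 mcg/hr
Concentration = 1344 mg ÷ 186 mL = 7.225806 mg/mL = 7225.806 mcg/mL
Rate = 27528 mcg/hr ÷ 7225.806 mcg/mL = 3.809679 mL/hr
Volume infused so far = 3.809679 mL/hr × 9.8 hr = 37.33485 mL
Volume remaining = 186 − 37.33485 = 148.6651 mL
New rate:
Dose = 14.5 mcg/kg/min × 124 kg = 1798 mcg/min
1798 mcg/min × 60 min/hr = 107880 mcg/hr
Rate = 107880 mcg/hr ÷ 7225.806 mcg/mL = 14.92982 mL/hr
Time remaining = 148.6651 mL ÷ 14.92982 mL/hr = 9.957597 hr

10.0 hours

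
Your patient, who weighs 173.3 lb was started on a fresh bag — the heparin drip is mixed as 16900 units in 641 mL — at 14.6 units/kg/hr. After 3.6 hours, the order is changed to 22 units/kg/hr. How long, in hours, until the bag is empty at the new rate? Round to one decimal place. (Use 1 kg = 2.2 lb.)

Initial rate:
Weight = 173.3 lb ÷ 2.2 lb/kg = 78.77273 kg
Dose = 14.6 units/kg/hr × 78.77273 kg = 1150.082 units/hr
Concentration = 16900 units ÷ 641 mL = 26.36505 units/mL
Rate = 1150.082 units/hr ÷ 26.36505 units/mL = 43.62145 mL/hr
Volume infused so far = 43.62145 mL/hr × 3.6 hr = 157.0372 mL
Volume remaining = 641 − 157.0372 = 483.9628 mL
New rate:
Dose = 22 units/kg/hr × 78.77273 kg = 1733 units/hr
Rate = 1733 units/hr ÷ 26.36505 units/mL = 65.73095 mL/hr
Time remaining = 483.9628 mL ÷ 65.73095 mL/hr = 7.362784 hr

7.4 hours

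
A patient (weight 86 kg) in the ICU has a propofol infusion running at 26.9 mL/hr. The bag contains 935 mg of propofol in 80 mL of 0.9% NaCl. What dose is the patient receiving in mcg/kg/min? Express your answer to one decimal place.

Concentration = 935 mg ÷ 80 mL = 11.6875 mg/mL = 11687.5 mcg/mL
Drug rate = 26.9 mL/hr × 11687.5 mcg/mL = 314393.8 mcg/hr
314393.8 mcg/hr ÷ 60 min/hr = 5239.896 mcg/min
5239.896 mcg/min ÷ 86 kg = 60.92902 mcg/kg/min

60.9 mcg/kg/min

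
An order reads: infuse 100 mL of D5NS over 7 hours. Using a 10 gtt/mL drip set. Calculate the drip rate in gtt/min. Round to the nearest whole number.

2 gtt/min

100 mL ÷ (7 hr × 60 = 420 min) = 0.2380952 mL/min
0.2380952 mL/min × 10 gtt/mL = 2.380952 gtt/min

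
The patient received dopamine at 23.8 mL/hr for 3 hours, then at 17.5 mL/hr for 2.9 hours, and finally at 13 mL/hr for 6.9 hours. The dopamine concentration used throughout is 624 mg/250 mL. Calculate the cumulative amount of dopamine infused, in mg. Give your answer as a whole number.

529 mg

Concentration = 624 mg ÷ 250 mL = 2.496 mg/mL
Stage 1: 23.8 mL/hr × 3 hr = 71.4 mL → 71.4 mL × 2.496 mg/mL = 178.2144 mg
Stage 2: 17.5 mL/hr × 2.9 hr = 50.75 mL → 50.75 mL × 2.496 mg/mL = 126.672 mg
Stage 3: 13 mL/hr × 6.9 hr = 89.7 mL → 89.7 mL × 2.496 mg/mL = 223.8912 mg
Total = 178.2144 + 126.672 + 223.8912 = 528.7776 mg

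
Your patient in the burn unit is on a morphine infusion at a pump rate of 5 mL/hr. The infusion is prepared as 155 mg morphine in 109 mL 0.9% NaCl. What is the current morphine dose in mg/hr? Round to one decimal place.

Concentration = 155 mg ÷ 109 mL = 1.422018 mg/mL
Drug rate = 5 mL/hr × 1.422018 mg/mL = 7.110092 mg/hr

7.1 mg/hr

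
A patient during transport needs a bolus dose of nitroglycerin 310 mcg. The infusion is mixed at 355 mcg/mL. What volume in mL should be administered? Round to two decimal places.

Volume = 310 mcg ÷ 355 mcg/mL = 0.8732394 mL

0.87 mL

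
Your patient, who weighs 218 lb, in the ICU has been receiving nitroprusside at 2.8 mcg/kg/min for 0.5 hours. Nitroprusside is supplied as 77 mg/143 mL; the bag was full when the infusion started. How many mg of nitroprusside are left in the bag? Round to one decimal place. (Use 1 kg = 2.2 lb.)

68.7 mg

Weight = 218 lb ÷ 2.2 lb/kg = 99.09091 kg
Dose = 2.8 mcg/kg/min × 99.09091 kg = 277.4545 mcg/min
277.4545 mcg/min × 60 min/hr = 16647.27 mcg/hr
Concentration = 77 mg ÷ 143 mL = 0.5384615 mg/mL = 538.4615 mcg/mL
Rate = 16647.27 mcg/hr ÷ 538.4615 mcg/mL = 30.91636 mL/hr
Volume infused = 30.91636 mL/hr × 0.5 hr = 15.45818 mL
Volume remaining = 143 − 15.45818 = 127.5418 mL
Drug remaining = 127.5418 mL × 538.4615 mcg/mL = 68676.36 mcg = 68.67636 mg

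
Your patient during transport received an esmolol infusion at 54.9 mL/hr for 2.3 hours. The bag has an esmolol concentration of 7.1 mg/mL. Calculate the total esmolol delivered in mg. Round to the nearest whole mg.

Concentration = 7.1 mg/mL = 7100 mcg/mL
Drug rate = 54.9 mL/hr × 7100 mcg/mL = 389790 mcg/hr
Total = 389790 mcg/hr × 2.3 hr = 896517 mcg = 896.517 mg

897 mg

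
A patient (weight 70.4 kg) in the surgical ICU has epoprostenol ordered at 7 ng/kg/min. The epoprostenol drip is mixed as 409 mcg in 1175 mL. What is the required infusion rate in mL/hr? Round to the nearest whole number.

85 mL/hr

Dose = 7 ng/kg/min × 70.4 kg = 492.8 ng/min
492.8 ng/min × 60 min/hr = 29568 ng/hr
Concentration = 409 mcg ÷ 1175 mL = 0.3480851 mcg/mL = 348.0851 ng/mL
Rate = 29568 ng/hr ÷ 348.0851 ng/mL = 84.94474 mL/hr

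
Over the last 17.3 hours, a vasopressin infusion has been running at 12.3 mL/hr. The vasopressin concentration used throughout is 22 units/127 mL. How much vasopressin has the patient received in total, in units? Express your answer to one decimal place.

Concentration = 22 units ÷ 127 mL = 0.1732283 units/mL
Drug rate = 12.3 mL/hr × 0.1732283 units/mL = 2.130709 units/hr
Total = 2.130709 units/hr × 17.3 hr = 36.86126 units

36.9 units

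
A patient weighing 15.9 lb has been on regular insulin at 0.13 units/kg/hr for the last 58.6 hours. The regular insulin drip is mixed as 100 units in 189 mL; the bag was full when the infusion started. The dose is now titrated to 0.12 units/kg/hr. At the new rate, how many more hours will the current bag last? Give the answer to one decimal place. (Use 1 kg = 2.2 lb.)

51.8 hours

Initial rate:
Weight = 15.9 lb ÷ 2.2 lb/kg = 7.227273 kg
Dose = 0.13 units/kg/hr × 7.227273 kg = 0.9395455 units/hr
Concentration = 100 units ÷ 189 mL = 0.5291005 units/mL
Rate = 0.9395455 units/hr ÷ 0.5291005 units/mL = 1.775741 mL/hr
Volume infused so far = 1.775741 mL/hr × 58.6 hr = 104.0584 mL
Volume remaining = 189 − 104.0584 = 84.94158 mL
New rate:
Dose = 0.12 units/kg/hr × 7.227273 kg = 0.8672727 units/hr
Rate = 0.8672727 units/hr ÷ 0.5291005 units/mL = 1.639145 mL/hr
Time remaining = 84.94158 mL ÷ 1.639145 mL/hr = 51.82065 hr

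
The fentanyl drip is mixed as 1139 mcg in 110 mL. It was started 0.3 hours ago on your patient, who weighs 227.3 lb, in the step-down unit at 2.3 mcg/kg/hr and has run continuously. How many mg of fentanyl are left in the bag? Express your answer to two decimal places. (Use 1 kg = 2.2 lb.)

1.07 mg

Weight = 227.3 lb ÷ 2.2 lb/kg = 103.3182 kg
Dose = 2.3 mcg/kg/hr × 103.3182 kg = 237.6318 mcg/hr
Concentration = 1139 mcg ÷ 110 mL = 10.35455 mcg/mL
Rate = 237.6318 mcg/hr ÷ 10.35455 mcg/mL = 22.94952 mL/hr
Volume infused = 22.94952 mL/hr × 0.3 hr = 6.884855 mL
Volume remaining = 110 − 6.884855 = 103.1151 mL
Drug remaining = 103.1151 mL × 10.35455 mcg/mL = 1067.71 mcg = 1.06771 mg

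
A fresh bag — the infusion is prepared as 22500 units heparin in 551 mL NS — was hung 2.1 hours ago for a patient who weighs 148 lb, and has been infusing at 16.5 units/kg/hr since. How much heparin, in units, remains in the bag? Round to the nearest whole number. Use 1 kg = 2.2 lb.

20169 units

Weight = 148 lb ÷ 2.2 lb/kg = 67.27273 kg
Dose = 16.5 units/kg/hr × 67.27273 kg = 1110 units/hr
Concentration = 22500 units ÷ 551 mL = 40.83485 units/mL
Rate = 1110 units/hr ÷ 40.83485 units/mL = 27.18267 mL/hr
Volume infused = 27.18267 mL/hr × 2.1 hr = 57.0836 mL
Volume remaining = 551 − 57.0836 = 493.9164 mL
Drug remaining = 493.9164 mL × 40.83485 units/mL = 20169 units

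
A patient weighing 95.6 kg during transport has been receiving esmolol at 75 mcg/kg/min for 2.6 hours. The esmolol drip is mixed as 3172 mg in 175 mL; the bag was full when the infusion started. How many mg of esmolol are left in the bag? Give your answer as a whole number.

Dose = 75 mcg/kg/min × 95.6 kg = 7170 mcg/min
7170 mcg/min × 60 min/hr = 430200 mcg/hr
Concentration = 3172 mg ÷ 175 mL = 18.12571 mg/mL = 18125.71 mcg/mL
Rate = 430200 mcg/hr ÷ 18125.71 mcg/mL = 23.73424 mL/hr
Volume infused = 23.73424 mL/hr × 2.6 hr = 61.70902 mL
Volume remaining = 175 − 61.70902 = 113.291 mL
Drug remaining = 113.291 mL × 18125.71 mcg/mL = 2053480 mcg = 2053.48 mg

2053 mg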